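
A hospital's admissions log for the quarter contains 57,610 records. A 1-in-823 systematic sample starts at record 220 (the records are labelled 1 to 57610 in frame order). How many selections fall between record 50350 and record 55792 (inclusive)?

k = 823
First selection ≥ 50350: 220 + ⌈(50350−220)/823⌉·823 = 220 + 61×823 = 50423
Last selection ≤ 55792: 220 + ⌊(55792−220)/823⌋·823 = 220 + 67×823 = 55361
Count = 67 − 61 + 1 = 7

7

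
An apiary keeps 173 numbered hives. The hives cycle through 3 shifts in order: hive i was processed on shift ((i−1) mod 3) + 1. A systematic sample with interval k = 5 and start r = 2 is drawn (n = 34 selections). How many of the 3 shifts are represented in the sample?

Consecutive selections differ by k = 5, so their shift numbers differ by 5 mod 3 = 2.
gcd(5, 3) = 1, so the sample visits 3/1 = 3 distinct residues mod 3.
Start 2 is shift 2; the shifts hit are 1, 2, 3.

3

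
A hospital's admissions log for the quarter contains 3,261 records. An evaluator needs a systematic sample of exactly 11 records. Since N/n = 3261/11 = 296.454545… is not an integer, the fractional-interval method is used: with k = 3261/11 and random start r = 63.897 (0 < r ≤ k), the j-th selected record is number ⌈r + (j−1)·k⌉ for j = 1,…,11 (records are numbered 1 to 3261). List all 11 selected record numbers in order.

64, 361, 657, 954, 1250, 1547, 1843, 2140, 2436, 2732, 3029

j=1: r + 0k = 63.897 → ⌈·⌉ = 64
j=2: r + 1k = 360.351545… → ⌈·⌉ = 361
j=3: r + 2k = 656.806090… → ⌈·⌉ = 657
j=4: r + 3k = 953.260636… → ⌈·⌉ = 954
j=5: r + 4k = 1249.715181… → ⌈·⌉ = 1250
j=6: r + 5k = 1546.169727… → ⌈·⌉ = 1547
j=7: r + 6k = 1842.624272… → ⌈·⌉ = 1843
j=8: r + 7k = 2139.078818… → ⌈·⌉ = 2140
j=9: r + 8k = 2435.533363… → ⌈·⌉ = 2436
j=10: r + 9k = 2731.987909… → ⌈·⌉ = 2732
j=11: r + 10k = 3028.442454… → ⌈·⌉ = 3029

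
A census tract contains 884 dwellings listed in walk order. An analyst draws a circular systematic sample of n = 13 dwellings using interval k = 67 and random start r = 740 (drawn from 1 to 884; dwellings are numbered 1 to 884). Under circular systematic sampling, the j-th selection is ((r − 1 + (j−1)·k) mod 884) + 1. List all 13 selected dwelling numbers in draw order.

740, 807, 874, 57, 124, 191, 258, 325, 392, 459, 526, 593, 660

Selection 1: 740
Selection 2: 740 + 67 = 807
Selection 3: 807 + 67 = 874
Selection 4: 874 + 67 = 941 → 941 − 884 = 57
Selection 5: 57 + 67 = 124
Selection 6: 124 + 67 = 191
Selection 7: 191 + 67 = 258
Selection 8: 258 + 67 = 325
Selection 9: 325 + 67 = 392
Selection 10: 392 + 67 = 459
Selection 11: 459 + 67 = 526
Selection 12: 526 + 67 = 593
Selection 13: 593 + 67 = 660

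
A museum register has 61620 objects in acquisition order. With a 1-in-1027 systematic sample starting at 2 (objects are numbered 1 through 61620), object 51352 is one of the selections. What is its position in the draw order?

51

k = 1027
position = (51352 − 2)/1027 + 1 = 51350/1027 + 1 = 50 + 1 = 51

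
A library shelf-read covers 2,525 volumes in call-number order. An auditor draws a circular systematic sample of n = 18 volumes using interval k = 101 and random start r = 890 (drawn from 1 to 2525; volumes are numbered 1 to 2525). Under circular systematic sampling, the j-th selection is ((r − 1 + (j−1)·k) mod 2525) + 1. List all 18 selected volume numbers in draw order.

Selection 1: 890
Selection 2: 890 + 101 = 991
Selection 3: 991 + 101 = 1092
Selection 4: 1092 + 101 = 1193
Selection 5: 1193 + 101 = 1294
Selection 6: 1294 + 101 = 1395
Selection 7: 1395 + 101 = 1496
Selection 8: 1496 + 101 = 1597
Selection 9: 1597 + 101 = 1698
Selection 10: 1698 + 101 = 1799
Selection 11: 1799 + 101 = 1900
Selection 12: 1900 + 101 = 2001
Selection 13: 2001 + 101 = 2102
Selection 14: 2102 + 101 = 2203
Selection 15: 2203 + 101 = 2304
Selection 16: 2304 + 101 = 2405
Selection 17: 2405 + 101 = 2506
Selection 18: 2506 + 101 = 2607 → 2607 − 2525 = 82

890, 991, 1092, 1193, 1294, 1395, 1496, 1597, 1698, 1799, 1900, 2001, 2102, 2203, 2304, 2405, 2506, 82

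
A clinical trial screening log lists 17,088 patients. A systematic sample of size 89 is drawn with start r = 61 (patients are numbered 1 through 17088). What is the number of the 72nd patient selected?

k = 17088/89 = 192
72nd selection = r + (72−1)·k = 61 + 71×192 = 61 + 13632 = 13693

13693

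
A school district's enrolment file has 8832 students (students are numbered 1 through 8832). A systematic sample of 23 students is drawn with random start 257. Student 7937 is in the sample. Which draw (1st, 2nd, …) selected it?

k = 8832/23 = 384
position = (7937 − 257)/384 + 1 = 7680/384 + 1 = 20 + 1 = 21

21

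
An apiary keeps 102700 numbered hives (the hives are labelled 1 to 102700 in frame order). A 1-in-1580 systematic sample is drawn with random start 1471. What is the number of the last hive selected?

102591

k = 1580
65th selection = r + (65−1)·k = 1471 + 64×1580 = 1471 + 101120 = 102591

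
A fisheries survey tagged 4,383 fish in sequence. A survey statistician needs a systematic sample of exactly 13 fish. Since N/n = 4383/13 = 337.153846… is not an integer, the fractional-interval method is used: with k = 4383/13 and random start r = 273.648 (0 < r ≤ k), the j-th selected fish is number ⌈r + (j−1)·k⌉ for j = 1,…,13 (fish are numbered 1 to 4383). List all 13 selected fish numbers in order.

j=1: r + 0k = 273.648 → ⌈·⌉ = 274
j=2: r + 1k = 610.801846… → ⌈·⌉ = 611
j=3: r + 2k = 947.955692… → ⌈·⌉ = 948
j=4: r + 3k = 1285.109538… → ⌈·⌉ = 1286
j=5: r + 4k = 1622.263384… → ⌈·⌉ = 1623
j=6: r + 5k = 1959.417230… → ⌈·⌉ = 1960
j=7: r + 6k = 2296.571076… → ⌈·⌉ = 2297
j=8: r + 7k = 2633.724923… → ⌈·⌉ = 2634
j=9: r + 8k = 2970.878769… → ⌈·⌉ = 2971
j=10: r + 9k = 3308.032615… → ⌈·⌉ = 3309
j=11: r + 10k = 3645.186461… → ⌈·⌉ = 3646
j=12: r + 11k = 3982.340307… → ⌈·⌉ = 3983
j=13: r + 12k = 4319.494153… → ⌈·⌉ = 4320

274, 611, 948, 1286, 1623, 1960, 2297, 2634, 2971, 3309, 3646, 3983, 4320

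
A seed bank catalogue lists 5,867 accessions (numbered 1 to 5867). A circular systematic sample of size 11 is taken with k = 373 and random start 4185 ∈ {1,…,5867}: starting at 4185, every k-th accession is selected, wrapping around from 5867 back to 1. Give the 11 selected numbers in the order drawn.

Selection 1: 4185
Selection 2: 4185 + 373 = 4558
Selection 3: 4558 + 373 = 4931
Selection 4: 4931 + 373 = 5304
Selection 5: 5304 + 373 = 5677
Selection 6: 5677 + 373 = 6050 → 6050 − 5867 = 183
Selection 7: 183 + 373 = 556
Selection 8: 556 + 373 = 929
Selection 9: 929 + 373 = 1302
Selection 10: 1302 + 373 = 1675
Selection 11: 1675 + 373 = 2048

4185, 4558, 4931, 5304, 5677, 183, 556, 929, 1302, 1675, 2048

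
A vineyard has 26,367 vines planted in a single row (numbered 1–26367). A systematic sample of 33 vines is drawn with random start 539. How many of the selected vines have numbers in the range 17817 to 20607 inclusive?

4

k = 26367/33 = 799
First selection ≥ 17817: 539 + ⌈(17817−539)/799⌉·799 = 539 + 22×799 = 18117
Last selection ≤ 20607: 539 + ⌊(20607−539)/799⌋·799 = 539 + 25×799 = 20514
Count = 25 − 22 + 1 = 4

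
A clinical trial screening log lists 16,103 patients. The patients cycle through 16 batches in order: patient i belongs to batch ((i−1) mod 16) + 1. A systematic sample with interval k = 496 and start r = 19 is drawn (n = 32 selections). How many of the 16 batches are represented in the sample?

Consecutive selections differ by k = 496, so their batch numbers differ by 496 mod 16 = 0.
gcd(496, 16) = 16, so the sample visits 16/16 = 1 distinct residues mod 16.
Start 19 is batch 3; the batches hit are 3.

1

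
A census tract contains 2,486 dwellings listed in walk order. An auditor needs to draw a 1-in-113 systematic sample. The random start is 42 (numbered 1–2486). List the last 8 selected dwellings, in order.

15th selection = 42 + 14×113 = 1624
16th: 1624 + 113 = 1737
17th: 1737 + 113 = 1850
18th: 1850 + 113 = 1963
19th: 1963 + 113 = 2076
20th: 2076 + 113 = 2189
21st: 2189 + 113 = 2302
22nd: 2302 + 113 = 2415

1624, 1737, 1850, 1963, 2076, 2189, 2302, 2415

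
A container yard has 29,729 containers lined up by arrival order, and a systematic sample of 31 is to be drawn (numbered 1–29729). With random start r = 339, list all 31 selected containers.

k = N/n = 29729/31 = 959
container 1: 339
container 2: 339 + 959 = 1298
container 3: 1298 + 959 = 2257
container 4: 2257 + 959 = 3216
container 5: 3216 + 959 = 4175
container 6: 4175 + 959 = 5134
container 7: 5134 + 959 = 6093
container 8: 6093 + 959 = 7052
container 9: 7052 + 959 = 8011
container 10: 8011 + 959 = 8970
container 11: 8970 + 959 = 9929
container 12: 9929 + 959 = 10888
container 13: 10888 + 959 = 11847
container 14: 11847 + 959 = 12806
container 15: 12806 + 959 = 13765
container 16: 13765 + 959 = 14724
container 17: 14724 + 959 = 15683
container 18: 15683 + 959 = 16642
container 19: 16642 + 959 = 17601
container 20: 17601 + 959 = 18560
container 21: 18560 + 959 = 19519
container 22: 19519 + 959 = 20478
container 23: 20478 + 959 = 21437
container 24: 21437 + 959 = 22396
container 25: 22396 + 959 = 23355
container 26: 23355 + 959 = 24314
container 27: 24314 + 959 = 25273
container 28: 25273 + 959 = 26232
container 29: 26232 + 959 = 27191
container 30: 27191 + 959 = 28150
container 31: 28150 + 959 = 29109

339, 1298, 2257, 3216, 4175, 5134, 6093, 7052, 8011, 8970, 9929, 10888, 11847, 12806, 13765, 14724, 15683, 16642, 17601, 18560, 19519, 20478, 21437, 22396, 23355, 24314, 25273, 26232, 27191, 28150, 29109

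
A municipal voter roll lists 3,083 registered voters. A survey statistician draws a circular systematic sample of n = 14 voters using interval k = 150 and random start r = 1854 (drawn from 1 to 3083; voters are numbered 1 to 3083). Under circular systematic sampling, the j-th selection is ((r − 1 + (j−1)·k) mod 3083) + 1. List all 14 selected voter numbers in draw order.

1854, 2004, 2154, 2304, 2454, 2604, 2754, 2904, 3054, 121, 271, 421, 571, 721

Selection 1: 1854
Selection 2: 1854 + 150 = 2004
Selection 3: 2004 + 150 = 2154
Selection 4: 2154 + 150 = 2304
Selection 5: 2304 + 150 = 2454
Selection 6: 2454 + 150 = 2604
Selection 7: 2604 + 150 = 2754
Selection 8: 2754 + 150 = 2904
Selection 9: 2904 + 150 = 3054
Selection 10: 3054 + 150 = 3204 → 3204 − 3083 = 121
Selection 11: 121 + 150 = 271
Selection 12: 271 + 150 = 421
Selection 13: 421 + 150 = 571
Selection 14: 571 + 150 = 721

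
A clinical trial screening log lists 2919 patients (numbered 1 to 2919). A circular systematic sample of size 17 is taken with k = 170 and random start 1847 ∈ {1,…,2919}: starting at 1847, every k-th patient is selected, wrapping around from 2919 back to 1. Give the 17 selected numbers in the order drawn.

1847, 2017, 2187, 2357, 2527, 2697, 2867, 118, 288, 458, 628, 798, 968, 1138, 1308, 1478, 1648

Selection 1: 1847
Selection 2: 1847 + 170 = 2017
Selection 3: 2017 + 170 = 2187
Selection 4: 2187 + 170 = 2357
Selection 5: 2357 + 170 = 2527
Selection 6: 2527 + 170 = 2697
Selection 7: 2697 + 170 = 2867
Selection 8: 2867 + 170 = 3037 → 3037 − 2919 = 118
Selection 9: 118 + 170 = 288
Selection 10: 288 + 170 = 458
Selection 11: 458 + 170 = 628
Selection 12: 628 + 170 = 798
Selection 13: 798 + 170 = 968
Selection 14: 968 + 170 = 1138
Selection 15: 1138 + 170 = 1308
Selection 16: 1308 + 170 = 1478
Selection 17: 1478 + 170 = 1648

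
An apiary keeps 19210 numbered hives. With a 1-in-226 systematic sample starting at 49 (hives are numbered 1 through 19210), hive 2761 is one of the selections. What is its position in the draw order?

13

k = 226
position = (2761 − 49)/226 + 1 = 2712/226 + 1 = 12 + 1 = 13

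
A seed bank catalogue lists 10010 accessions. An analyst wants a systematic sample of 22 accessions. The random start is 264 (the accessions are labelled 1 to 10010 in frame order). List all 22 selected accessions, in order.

k = N/n = 10010/22 = 455
accession 1: 264
accession 2: 264 + 455 = 719
accession 3: 719 + 455 = 1174
accession 4: 1174 + 455 = 1629
accession 5: 1629 + 455 = 2084
accession 6: 2084 + 455 = 2539
accession 7: 2539 + 455 = 2994
accession 8: 2994 + 455 = 3449
accession 9: 3449 + 455 = 3904
accession 10: 3904 + 455 = 4359
accession 11: 4359 + 455 = 4814
accession 12: 4814 + 455 = 5269
accession 13: 5269 + 455 = 5724
accession 14: 5724 + 455 = 6179
accession 15: 6179 + 455 = 6634
accession 16: 6634 + 455 = 7089
accession 17: 7089 + 455 = 7544
accession 18: 7544 + 455 = 7999
accession 19: 7999 + 455 = 8454
accession 20: 8454 + 455 = 8909
accession 21: 8909 + 455 = 9364
accession 22: 9364 + 455 = 9819

264, 719, 1174, 1629, 2084, 2539, 2994, 3449, 3904, 4359, 4814, 5269, 5724, 6179, 6634, 7089, 7544, 7999, 8454, 8909, 9364, 9819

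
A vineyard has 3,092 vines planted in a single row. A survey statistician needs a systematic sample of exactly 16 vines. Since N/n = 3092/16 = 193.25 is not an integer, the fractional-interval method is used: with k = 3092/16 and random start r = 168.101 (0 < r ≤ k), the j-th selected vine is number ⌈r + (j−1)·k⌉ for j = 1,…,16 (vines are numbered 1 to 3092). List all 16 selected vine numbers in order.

j=1: r + 0k = 168.101 → ⌈·⌉ = 169
j=2: r + 1k = 361.351 → ⌈·⌉ = 362
j=3: r + 2k = 554.601 → ⌈·⌉ = 555
j=4: r + 3k = 747.851 → ⌈·⌉ = 748
j=5: r + 4k = 941.101 → ⌈·⌉ = 942
j=6: r + 5k = 1134.351 → ⌈·⌉ = 1135
j=7: r + 6k = 1327.601 → ⌈·⌉ = 1328
j=8: r + 7k = 1520.851 → ⌈·⌉ = 1521
j=9: r + 8k = 1714.101 → ⌈·⌉ = 1715
j=10: r + 9k = 1907.351 → ⌈·⌉ = 1908
j=11: r + 10k = 2100.601 → ⌈·⌉ = 2101
j=12: r + 11k = 2293.851 → ⌈·⌉ = 2294
j=13: r + 12k = 2487.101 → ⌈·⌉ = 2488
j=14: r + 13k = 2680.351 → ⌈·⌉ = 2681
j=15: r + 14k = 2873.601 → ⌈·⌉ = 2874
j=16: r + 15k = 3066.851 → ⌈·⌉ = 3067

169, 362, 555, 748, 942, 1135, 1328, 1521, 1715, 1908, 2101, 2294, 2488, 2681, 2874, 3067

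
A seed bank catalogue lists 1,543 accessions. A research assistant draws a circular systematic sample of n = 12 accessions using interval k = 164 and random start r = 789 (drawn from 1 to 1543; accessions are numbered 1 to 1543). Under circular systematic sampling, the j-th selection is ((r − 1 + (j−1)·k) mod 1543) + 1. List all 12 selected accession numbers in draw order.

789, 953, 1117, 1281, 1445, 66, 230, 394, 558, 722, 886, 1050

Selection 1: 789
Selection 2: 789 + 164 = 953
Selection 3: 953 + 164 = 1117
Selection 4: 1117 + 164 = 1281
Selection 5: 1281 + 164 = 1445
Selection 6: 1445 + 164 = 1609 → 1609 − 1543 = 66
Selection 7: 66 + 164 = 230
Selection 8: 230 + 164 = 394
Selection 9: 394 + 164 = 558
Selection 10: 558 + 164 = 722
Selection 11: 722 + 164 = 886
Selection 12: 886 + 164 = 1050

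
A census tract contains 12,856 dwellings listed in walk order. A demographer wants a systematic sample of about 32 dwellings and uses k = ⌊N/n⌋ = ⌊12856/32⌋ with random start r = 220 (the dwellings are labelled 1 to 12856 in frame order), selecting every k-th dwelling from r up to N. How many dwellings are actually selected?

k = ⌊12856/32⌋ = 401
Achieved size = ⌊(12856 − 220)/401⌋ + 1 = ⌊12636/401⌋ + 1 = 31 + 1 = 32
(last selection: 220 + 31×401 = 12651 ≤ 12856; next would be 13052 > 12856)

32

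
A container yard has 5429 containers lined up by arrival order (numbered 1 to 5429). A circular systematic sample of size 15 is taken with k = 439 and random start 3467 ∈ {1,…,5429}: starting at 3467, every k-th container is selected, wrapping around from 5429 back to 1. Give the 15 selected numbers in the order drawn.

3467, 3906, 4345, 4784, 5223, 233, 672, 1111, 1550, 1989, 2428, 2867, 3306, 3745, 4184

Selection 1: 3467
Selection 2: 3467 + 439 = 3906
Selection 3: 3906 + 439 = 4345
Selection 4: 4345 + 439 = 4784
Selection 5: 4784 + 439 = 5223
Selection 6: 5223 + 439 = 5662 → 5662 − 5429 = 233
Selection 7: 233 + 439 = 672
Selection 8: 672 + 439 = 1111
Selection 9: 1111 + 439 = 1550
Selection 10: 1550 + 439 = 1989
Selection 11: 1989 + 439 = 2428
Selection 12: 2428 + 439 = 2867
Selection 13: 2867 + 439 = 3306
Selection 14: 3306 + 439 = 3745
Selection 15: 3745 + 439 = 4184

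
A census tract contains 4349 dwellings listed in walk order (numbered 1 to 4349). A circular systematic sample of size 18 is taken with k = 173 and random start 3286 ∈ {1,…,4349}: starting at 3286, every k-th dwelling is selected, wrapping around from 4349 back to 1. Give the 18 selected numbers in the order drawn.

3286, 3459, 3632, 3805, 3978, 4151, 4324, 148, 321, 494, 667, 840, 1013, 1186, 1359, 1532, 1705, 1878

Selection 1: 3286
Selection 2: 3286 + 173 = 3459
Selection 3: 3459 + 173 = 3632
Selection 4: 3632 + 173 = 3805
Selection 5: 3805 + 173 = 3978
Selection 6: 3978 + 173 = 4151
Selection 7: 4151 + 173 = 4324
Selection 8: 4324 + 173 = 4497 → 4497 − 4349 = 148
Selection 9: 148 + 173 = 321
Selection 10: 321 + 173 = 494
Selection 11: 494 + 173 = 667
Selection 12: 667 + 173 = 840
Selection 13: 840 + 173 = 1013
Selection 14: 1013 + 173 = 1186
Selection 15: 1186 + 173 = 1359
Selection 16: 1359 + 173 = 1532
Selection 17: 1532 + 173 = 1705
Selection 18: 1705 + 173 = 1878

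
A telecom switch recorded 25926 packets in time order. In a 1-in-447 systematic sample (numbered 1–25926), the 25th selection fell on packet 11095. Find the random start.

k = 447
r = 11095 − (25−1)×447 = 11095 − 10728 = 367

367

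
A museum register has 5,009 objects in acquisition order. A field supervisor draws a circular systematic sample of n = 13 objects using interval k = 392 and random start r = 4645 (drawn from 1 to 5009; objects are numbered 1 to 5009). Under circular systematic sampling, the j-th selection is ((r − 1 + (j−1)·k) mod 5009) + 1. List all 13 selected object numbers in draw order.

Selection 1: 4645
Selection 2: 4645 + 392 = 5037 → 5037 − 5009 = 28
Selection 3: 28 + 392 = 420
Selection 4: 420 + 392 = 812
Selection 5: 812 + 392 = 1204
Selection 6: 1204 + 392 = 1596
Selection 7: 1596 + 392 = 1988
Selection 8: 1988 + 392 = 2380
Selection 9: 2380 + 392 = 2772
Selection 10: 2772 + 392 = 3164
Selection 11: 3164 + 392 = 3556
Selection 12: 3556 + 392 = 3948
Selection 13: 3948 + 392 = 4340

4645, 28, 420, 812, 1204, 1596, 1988, 2380, 2772, 3164, 3556, 3948, 4340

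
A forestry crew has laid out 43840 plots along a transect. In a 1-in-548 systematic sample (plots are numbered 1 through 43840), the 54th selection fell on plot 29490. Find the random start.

k = 548
r = 29490 − (54−1)×548 = 29490 − 29044 = 446

446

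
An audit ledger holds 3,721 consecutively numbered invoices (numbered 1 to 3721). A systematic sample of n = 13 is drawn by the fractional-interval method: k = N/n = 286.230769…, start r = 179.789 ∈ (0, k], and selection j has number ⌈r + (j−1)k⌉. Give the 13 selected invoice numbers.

j=1: r + 0k = 179.789 → ⌈·⌉ = 180
j=2: r + 1k = 466.019769… → ⌈·⌉ = 467
j=3: r + 2k = 752.250538… → ⌈·⌉ = 753
j=4: r + 3k = 1038.481307… → ⌈·⌉ = 1039
j=5: r + 4k = 1324.712076… → ⌈·⌉ = 1325
j=6: r + 5k = 1610.942846… → ⌈·⌉ = 1611
j=7: r + 6k = 1897.173615… → ⌈·⌉ = 1898
j=8: r + 7k = 2183.404384… → ⌈·⌉ = 2184
j=9: r + 8k = 2469.635153… → ⌈·⌉ = 2470
j=10: r + 9k = 2755.865923… → ⌈·⌉ = 2756
j=11: r + 10k = 3042.096692… → ⌈·⌉ = 3043
j=12: r + 11k = 3328.327461… → ⌈·⌉ = 3329
j=13: r + 12k = 3614.558230… → ⌈·⌉ = 3615

180, 467, 753, 1039, 1325, 1611, 1898, 2184, 2470, 2756, 3043, 3329, 3615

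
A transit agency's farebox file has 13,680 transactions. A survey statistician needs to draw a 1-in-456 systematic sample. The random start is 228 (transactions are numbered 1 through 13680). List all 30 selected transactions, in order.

transaction 1: 228
transaction 2: 228 + 456 = 684
transaction 3: 684 + 456 = 1140
transaction 4: 1140 + 456 = 1596
transaction 5: 1596 + 456 = 2052
transaction 6: 2052 + 456 = 2508
transaction 7: 2508 + 456 = 2964
transaction 8: 2964 + 456 = 3420
transaction 9: 3420 + 456 = 3876
transaction 10: 3876 + 456 = 4332
transaction 11: 4332 + 456 = 4788
transaction 12: 4788 + 456 = 5244
transaction 13: 5244 + 456 = 5700
transaction 14: 5700 + 456 = 6156
transaction 15: 6156 + 456 = 6612
transaction 16: 6612 + 456 = 7068
transaction 17: 7068 + 456 = 7524
transaction 18: 7524 + 456 = 7980
transaction 19: 7980 + 456 = 8436
transaction 20: 8436 + 456 = 8892
transaction 21: 8892 + 456 = 9348
transaction 22: 9348 + 456 = 9804
transaction 23: 9804 + 456 = 10260
transaction 24: 10260 + 456 = 10716
transaction 25: 10716 + 456 = 11172
transaction 26: 11172 + 456 = 11628
transaction 27: 11628 + 456 = 12084
transaction 28: 12084 + 456 = 12540
transaction 29: 12540 + 456 = 12996
transaction 30: 12996 + 456 = 13452

228, 684, 1140, 1596, 2052, 2508, 2964, 3420, 3876, 4332, 4788, 5244, 5700, 6156, 6612, 7068, 7524, 7980, 8436, 8892, 9348, 9804, 10260, 10716, 11172, 11628, 12084, 12540, 12996, 13452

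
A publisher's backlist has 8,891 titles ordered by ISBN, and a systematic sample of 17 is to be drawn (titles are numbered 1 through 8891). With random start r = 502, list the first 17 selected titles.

502, 1025, 1548, 2071, 2594, 3117, 3640, 4163, 4686, 5209, 5732, 6255, 6778, 7301, 7824, 8347, 8870

k = N/n = 8891/17 = 523
title 1: 502
title 2: 502 + 523 = 1025
title 3: 1025 + 523 = 1548
title 4: 1548 + 523 = 2071
title 5: 2071 + 523 = 2594
title 6: 2594 + 523 = 3117
title 7: 3117 + 523 = 3640
title 8: 3640 + 523 = 4163
title 9: 4163 + 523 = 4686
title 10: 4686 + 523 = 5209
title 11: 5209 + 523 = 5732
title 12: 5732 + 523 = 6255
title 13: 6255 + 523 = 6778
title 14: 6778 + 523 = 7301
title 15: 7301 + 523 = 7824
title 16: 7824 + 523 = 8347
title 17: 8347 + 523 = 8870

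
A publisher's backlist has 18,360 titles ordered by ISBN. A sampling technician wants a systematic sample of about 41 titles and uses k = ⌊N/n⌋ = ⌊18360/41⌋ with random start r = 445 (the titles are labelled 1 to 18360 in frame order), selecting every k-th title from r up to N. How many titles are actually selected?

k = ⌊18360/41⌋ = 447
Achieved size = ⌊(18360 − 445)/447⌋ + 1 = ⌊17915/447⌋ + 1 = 40 + 1 = 41
(last selection: 445 + 40×447 = 18325 ≤ 18360; next would be 18772 > 18360)

41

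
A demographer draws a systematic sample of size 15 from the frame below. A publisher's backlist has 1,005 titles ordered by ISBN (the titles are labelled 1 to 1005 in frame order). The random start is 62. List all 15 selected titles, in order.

k = N/n = 1005/15 = 67
title 1: 62
title 2: 62 + 67 = 129
title 3: 129 + 67 = 196
title 4: 196 + 67 = 263
title 5: 263 + 67 = 330
title 6: 330 + 67 = 397
title 7: 397 + 67 = 464
title 8: 464 + 67 = 531
title 9: 531 + 67 = 598
title 10: 598 + 67 = 665
title 11: 665 + 67 = 732
title 12: 732 + 67 = 799
title 13: 799 + 67 = 866
title 14: 866 + 67 = 933
title 15: 933 + 67 = 1000

62, 129, 196, 263, 330, 397, 464, 531, 598, 665, 732, 799, 866, 933, 1000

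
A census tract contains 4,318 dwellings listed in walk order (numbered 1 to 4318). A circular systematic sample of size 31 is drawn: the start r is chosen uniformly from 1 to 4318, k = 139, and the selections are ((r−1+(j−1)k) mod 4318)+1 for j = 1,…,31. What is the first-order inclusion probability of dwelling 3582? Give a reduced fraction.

31/4318

For each position j, as r ranges over 1…4318 the j-th selection hits every dwelling exactly once, so dwelling 3582 is selected for exactly 31 of the 4318 starts.
Inclusion probability = 31/4318.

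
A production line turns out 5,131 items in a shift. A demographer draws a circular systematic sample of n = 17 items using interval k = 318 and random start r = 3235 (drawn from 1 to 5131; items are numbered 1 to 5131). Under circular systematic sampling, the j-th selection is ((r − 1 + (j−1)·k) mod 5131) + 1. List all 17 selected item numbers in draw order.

3235, 3553, 3871, 4189, 4507, 4825, 12, 330, 648, 966, 1284, 1602, 1920, 2238, 2556, 2874, 3192

Selection 1: 3235
Selection 2: 3235 + 318 = 3553
Selection 3: 3553 + 318 = 3871
Selection 4: 3871 + 318 = 4189
Selection 5: 4189 + 318 = 4507
Selection 6: 4507 + 318 = 4825
Selection 7: 4825 + 318 = 5143 → 5143 − 5131 = 12
Selection 8: 12 + 318 = 330
Selection 9: 330 + 318 = 648
Selection 10: 648 + 318 = 966
Selection 11: 966 + 318 = 1284
Selection 12: 1284 + 318 = 1602
Selection 13: 1602 + 318 = 1920
Selection 14: 1920 + 318 = 2238
Selection 15: 2238 + 318 = 2556
Selection 16: 2556 + 318 = 2874
Selection 17: 2874 + 318 = 3192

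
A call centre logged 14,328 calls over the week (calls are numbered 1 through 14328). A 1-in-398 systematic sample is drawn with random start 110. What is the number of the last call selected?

14040

k = 398
36th selection = r + (36−1)·k = 110 + 35×398 = 110 + 13930 = 14040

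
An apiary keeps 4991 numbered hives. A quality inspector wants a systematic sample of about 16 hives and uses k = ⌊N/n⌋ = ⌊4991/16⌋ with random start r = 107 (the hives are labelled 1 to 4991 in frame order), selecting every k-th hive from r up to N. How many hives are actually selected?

16

k = ⌊4991/16⌋ = 311
Achieved size = ⌊(4991 − 107)/311⌋ + 1 = ⌊4884/311⌋ + 1 = 15 + 1 = 16
(last selection: 107 + 15×311 = 4772 ≤ 4991; next would be 5083 > 4991)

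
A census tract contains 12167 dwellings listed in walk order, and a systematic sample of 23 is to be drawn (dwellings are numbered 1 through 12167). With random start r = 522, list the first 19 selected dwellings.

522, 1051, 1580, 2109, 2638, 3167, 3696, 4225, 4754, 5283, 5812, 6341, 6870, 7399, 7928, 8457, 8986, 9515, 10044

k = N/n = 12167/23 = 529
dwelling 1: 522
dwelling 2: 522 + 529 = 1051
dwelling 3: 1051 + 529 = 1580
dwelling 4: 1580 + 529 = 2109
dwelling 5: 2109 + 529 = 2638
dwelling 6: 2638 + 529 = 3167
dwelling 7: 3167 + 529 = 3696
dwelling 8: 3696 + 529 = 4225
dwelling 9: 4225 + 529 = 4754
dwelling 10: 4754 + 529 = 5283
dwelling 11: 5283 + 529 = 5812
dwelling 12: 5812 + 529 = 6341
dwelling 13: 6341 + 529 = 6870
dwelling 14: 6870 + 529 = 7399
dwelling 15: 7399 + 529 = 7928
dwelling 16: 7928 + 529 = 8457
dwelling 17: 8457 + 529 = 8986
dwelling 18: 8986 + 529 = 9515
dwelling 19: 9515 + 529 = 10044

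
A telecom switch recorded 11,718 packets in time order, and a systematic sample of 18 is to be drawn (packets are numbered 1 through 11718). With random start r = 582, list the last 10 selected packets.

5790, 6441, 7092, 7743, 8394, 9045, 9696, 10347, 10998, 11649

k = N/n = 11718/18 = 651
9th selection = 582 + 8×651 = 5790
10th: 5790 + 651 = 6441
11th: 6441 + 651 = 7092
12th: 7092 + 651 = 7743
13th: 7743 + 651 = 8394
14th: 8394 + 651 = 9045
15th: 9045 + 651 = 9696
16th: 9696 + 651 = 10347
17th: 10347 + 651 = 10998
18th: 10998 + 651 = 11649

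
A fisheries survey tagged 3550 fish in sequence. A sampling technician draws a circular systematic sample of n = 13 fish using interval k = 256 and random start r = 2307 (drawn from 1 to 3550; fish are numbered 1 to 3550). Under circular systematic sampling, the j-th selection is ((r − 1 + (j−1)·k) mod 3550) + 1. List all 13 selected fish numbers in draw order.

2307, 2563, 2819, 3075, 3331, 37, 293, 549, 805, 1061, 1317, 1573, 1829

Selection 1: 2307
Selection 2: 2307 + 256 = 2563
Selection 3: 2563 + 256 = 2819
Selection 4: 2819 + 256 = 3075
Selection 5: 3075 + 256 = 3331
Selection 6: 3331 + 256 = 3587 → 3587 − 3550 = 37
Selection 7: 37 + 256 = 293
Selection 8: 293 + 256 = 549
Selection 9: 549 + 256 = 805
Selection 10: 805 + 256 = 1061
Selection 11: 1061 + 256 = 1317
Selection 12: 1317 + 256 = 1573
Selection 13: 1573 + 256 = 1829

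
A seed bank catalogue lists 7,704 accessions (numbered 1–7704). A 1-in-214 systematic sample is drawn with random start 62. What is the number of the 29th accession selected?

k = 214
29th selection = r + (29−1)·k = 62 + 28×214 = 62 + 5992 = 6054

6054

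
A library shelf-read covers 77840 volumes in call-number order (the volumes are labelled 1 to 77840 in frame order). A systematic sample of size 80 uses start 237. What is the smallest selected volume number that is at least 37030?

37211

k = 77840/80 = 973
Steps past start: ⌈(37030 − 237)/973⌉ = ⌈36793/973⌉ = 38
Selected volume: 237 + 38×973 = 37211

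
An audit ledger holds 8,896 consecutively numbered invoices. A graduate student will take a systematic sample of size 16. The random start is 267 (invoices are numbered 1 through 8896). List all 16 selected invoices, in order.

267, 823, 1379, 1935, 2491, 3047, 3603, 4159, 4715, 5271, 5827, 6383, 6939, 7495, 8051, 8607

k = N/n = 8896/16 = 556
invoice 1: 267
invoice 2: 267 + 556 = 823
invoice 3: 823 + 556 = 1379
invoice 4: 1379 + 556 = 1935
invoice 5: 1935 + 556 = 2491
invoice 6: 2491 + 556 = 3047
invoice 7: 3047 + 556 = 3603
invoice 8: 3603 + 556 = 4159
invoice 9: 4159 + 556 = 4715
invoice 10: 4715 + 556 = 5271
invoice 11: 5271 + 556 = 5827
invoice 12: 5827 + 556 = 6383
invoice 13: 6383 + 556 = 6939
invoice 14: 6939 + 556 = 7495
invoice 15: 7495 + 556 = 8051
invoice 16: 8051 + 556 = 8607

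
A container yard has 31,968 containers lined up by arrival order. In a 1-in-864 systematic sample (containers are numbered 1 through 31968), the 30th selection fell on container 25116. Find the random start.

60

k = 864
r = 25116 − (30−1)×864 = 25116 − 25056 = 60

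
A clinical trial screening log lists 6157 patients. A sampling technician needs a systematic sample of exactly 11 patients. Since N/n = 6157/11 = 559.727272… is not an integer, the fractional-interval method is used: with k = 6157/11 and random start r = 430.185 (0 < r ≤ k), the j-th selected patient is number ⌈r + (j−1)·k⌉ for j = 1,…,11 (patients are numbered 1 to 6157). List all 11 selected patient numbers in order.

431, 990, 1550, 2110, 2670, 3229, 3789, 4349, 4909, 5468, 6028

j=1: r + 0k = 430.185 → ⌈·⌉ = 431
j=2: r + 1k = 989.912272… → ⌈·⌉ = 990
j=3: r + 2k = 1549.639545… → ⌈·⌉ = 1550
j=4: r + 3k = 2109.366818… → ⌈·⌉ = 2110
j=5: r + 4k = 2669.094090… → ⌈·⌉ = 2670
j=6: r + 5k = 3228.821363… → ⌈·⌉ = 3229
j=7: r + 6k = 3788.548636… → ⌈·⌉ = 3789
j=8: r + 7k = 4348.275909… → ⌈·⌉ = 4349
j=9: r + 8k = 4908.003181… → ⌈·⌉ = 4909
j=10: r + 9k = 5467.730454… → ⌈·⌉ = 5468
j=11: r + 10k = 6027.457727… → ⌈·⌉ = 6028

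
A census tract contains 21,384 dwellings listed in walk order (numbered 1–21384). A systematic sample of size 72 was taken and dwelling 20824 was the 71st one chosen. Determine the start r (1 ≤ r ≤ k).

k = 21384/72 = 297
r = 20824 − (71−1)×297 = 20824 − 20790 = 34

34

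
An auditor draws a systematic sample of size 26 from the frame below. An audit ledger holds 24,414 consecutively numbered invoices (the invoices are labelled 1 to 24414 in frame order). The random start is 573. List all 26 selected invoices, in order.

k = N/n = 24414/26 = 939
invoice 1: 573
invoice 2: 573 + 939 = 1512
invoice 3: 1512 + 939 = 2451
invoice 4: 2451 + 939 = 3390
invoice 5: 3390 + 939 = 4329
invoice 6: 4329 + 939 = 5268
invoice 7: 5268 + 939 = 6207
invoice 8: 6207 + 939 = 7146
invoice 9: 7146 + 939 = 8085
invoice 10: 8085 + 939 = 9024
invoice 11: 9024 + 939 = 9963
invoice 12: 9963 + 939 = 10902
invoice 13: 10902 + 939 = 11841
invoice 14: 11841 + 939 = 12780
invoice 15: 12780 + 939 = 13719
invoice 16: 13719 + 939 = 14658
invoice 17: 14658 + 939 = 15597
invoice 18: 15597 + 939 = 16536
invoice 19: 16536 + 939 = 17475
invoice 20: 17475 + 939 = 18414
invoice 21: 18414 + 939 = 19353
invoice 22: 19353 + 939 = 20292
invoice 23: 20292 + 939 = 21231
invoice 24: 21231 + 939 = 22170
invoice 25: 22170 + 939 = 23109
invoice 26: 23109 + 939 = 24048

573, 1512, 2451, 3390, 4329, 5268, 6207, 7146, 8085, 9024, 9963, 10902, 11841, 12780, 13719, 14658, 15597, 16536, 17475, 18414, 19353, 20292, 21231, 22170, 23109, 24048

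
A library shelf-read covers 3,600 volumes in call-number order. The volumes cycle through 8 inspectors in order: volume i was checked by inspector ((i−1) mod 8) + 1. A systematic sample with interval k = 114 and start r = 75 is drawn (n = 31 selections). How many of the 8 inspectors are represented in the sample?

4

Consecutive selections differ by k = 114, so their inspector numbers differ by 114 mod 8 = 2.
gcd(114, 8) = 2, so the sample visits 8/2 = 4 distinct residues mod 8.
Start 75 is inspector 3; the inspectors hit are 1, 3, 5, 7.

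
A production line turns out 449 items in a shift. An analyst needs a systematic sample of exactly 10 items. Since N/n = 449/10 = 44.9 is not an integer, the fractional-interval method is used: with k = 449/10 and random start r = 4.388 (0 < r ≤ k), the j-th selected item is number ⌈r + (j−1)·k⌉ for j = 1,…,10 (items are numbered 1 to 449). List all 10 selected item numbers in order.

j=1: r + 0k = 4.388 → ⌈·⌉ = 5
j=2: r + 1k = 49.288 → ⌈·⌉ = 50
j=3: r + 2k = 94.188 → ⌈·⌉ = 95
j=4: r + 3k = 139.088 → ⌈·⌉ = 140
j=5: r + 4k = 183.988 → ⌈·⌉ = 184
j=6: r + 5k = 228.888 → ⌈·⌉ = 229
j=7: r + 6k = 273.788 → ⌈·⌉ = 274
j=8: r + 7k = 318.688 → ⌈·⌉ = 319
j=9: r + 8k = 363.588 → ⌈·⌉ = 364
j=10: r + 9k = 408.488 → ⌈·⌉ = 409

5, 50, 95, 140, 184, 229, 274, 319, 364, 409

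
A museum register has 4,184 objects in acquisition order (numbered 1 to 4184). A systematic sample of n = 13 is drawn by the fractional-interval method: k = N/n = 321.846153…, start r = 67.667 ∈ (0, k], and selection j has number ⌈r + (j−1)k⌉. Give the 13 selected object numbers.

68, 390, 712, 1034, 1356, 1677, 1999, 2321, 2643, 2965, 3287, 3608, 3930

j=1: r + 0k = 67.667 → ⌈·⌉ = 68
j=2: r + 1k = 389.513153… → ⌈·⌉ = 390
j=3: r + 2k = 711.359307… → ⌈·⌉ = 712
j=4: r + 3k = 1033.205461… → ⌈·⌉ = 1034
j=5: r + 4k = 1355.051615… → ⌈·⌉ = 1356
j=6: r + 5k = 1676.897769… → ⌈·⌉ = 1677
j=7: r + 6k = 1998.743923… → ⌈·⌉ = 1999
j=8: r + 7k = 2320.590076… → ⌈·⌉ = 2321
j=9: r + 8k = 2642.436230… → ⌈·⌉ = 2643
j=10: r + 9k = 2964.282384… → ⌈·⌉ = 2965
j=11: r + 10k = 3286.128538… → ⌈·⌉ = 3287
j=12: r + 11k = 3607.974692… → ⌈·⌉ = 3608
j=13: r + 12k = 3929.820846… → ⌈·⌉ = 3930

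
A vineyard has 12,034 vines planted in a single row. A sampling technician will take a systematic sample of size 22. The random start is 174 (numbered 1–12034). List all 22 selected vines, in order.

k = N/n = 12034/22 = 547
vine 1: 174
vine 2: 174 + 547 = 721
vine 3: 721 + 547 = 1268
vine 4: 1268 + 547 = 1815
vine 5: 1815 + 547 = 2362
vine 6: 2362 + 547 = 2909
vine 7: 2909 + 547 = 3456
vine 8: 3456 + 547 = 4003
vine 9: 4003 + 547 = 4550
vine 10: 4550 + 547 = 5097
vine 11: 5097 + 547 = 5644
vine 12: 5644 + 547 = 6191
vine 13: 6191 + 547 = 6738
vine 14: 6738 + 547 = 7285
vine 15: 7285 + 547 = 7832
vine 16: 7832 + 547 = 8379
vine 17: 8379 + 547 = 8926
vine 18: 8926 + 547 = 9473
vine 19: 9473 + 547 = 10020
vine 20: 10020 + 547 = 10567
vine 21: 10567 + 547 = 11114
vine 22: 11114 + 547 = 11661

174, 721, 1268, 1815, 2362, 2909, 3456, 4003, 4550, 5097, 5644, 6191, 6738, 7285, 7832, 8379, 8926, 9473, 10020, 10567, 11114, 11661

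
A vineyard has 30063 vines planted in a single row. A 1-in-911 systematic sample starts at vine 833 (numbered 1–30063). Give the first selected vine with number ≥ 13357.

k = 911
Steps past start: ⌈(13357 − 833)/911⌉ = ⌈12524/911⌉ = 14
Selected vine: 833 + 14×911 = 13587

13587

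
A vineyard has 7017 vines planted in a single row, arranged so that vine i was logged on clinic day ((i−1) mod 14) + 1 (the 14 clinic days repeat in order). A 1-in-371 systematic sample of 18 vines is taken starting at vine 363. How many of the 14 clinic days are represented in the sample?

Consecutive selections differ by k = 371, so their clinic day numbers differ by 371 mod 14 = 7.
gcd(371, 14) = 7, so the sample visits 14/7 = 2 distinct residues mod 14.
Start 363 is clinic day 13; the clinic days hit are 6, 13.

2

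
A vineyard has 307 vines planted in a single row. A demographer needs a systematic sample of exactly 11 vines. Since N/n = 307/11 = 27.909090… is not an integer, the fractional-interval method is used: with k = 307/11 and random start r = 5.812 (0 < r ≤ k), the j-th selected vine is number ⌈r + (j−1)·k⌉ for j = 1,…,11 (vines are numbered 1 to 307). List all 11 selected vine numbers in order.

j=1: r + 0k = 5.812 → ⌈·⌉ = 6
j=2: r + 1k = 33.721090… → ⌈·⌉ = 34
j=3: r + 2k = 61.630181… → ⌈·⌉ = 62
j=4: r + 3k = 89.539272… → ⌈·⌉ = 90
j=5: r + 4k = 117.448363… → ⌈·⌉ = 118
j=6: r + 5k = 145.357454… → ⌈·⌉ = 146
j=7: r + 6k = 173.266545… → ⌈·⌉ = 174
j=8: r + 7k = 201.175636… → ⌈·⌉ = 202
j=9: r + 8k = 229.084727… → ⌈·⌉ = 230
j=10: r + 9k = 256.993818… → ⌈·⌉ = 257
j=11: r + 10k = 284.902909… → ⌈·⌉ = 285

6, 34, 62, 90, 118, 146, 174, 202, 230, 257, 285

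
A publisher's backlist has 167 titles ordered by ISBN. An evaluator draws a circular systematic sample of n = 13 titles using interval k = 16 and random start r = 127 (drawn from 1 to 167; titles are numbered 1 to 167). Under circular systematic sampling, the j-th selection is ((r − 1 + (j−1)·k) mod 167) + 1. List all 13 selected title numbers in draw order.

127, 143, 159, 8, 24, 40, 56, 72, 88, 104, 120, 136, 152

Selection 1: 127
Selection 2: 127 + 16 = 143
Selection 3: 143 + 16 = 159
Selection 4: 159 + 16 = 175 → 175 − 167 = 8
Selection 5: 8 + 16 = 24
Selection 6: 24 + 16 = 40
Selection 7: 40 + 16 = 56
Selection 8: 56 + 16 = 72
Selection 9: 72 + 16 = 88
Selection 10: 88 + 16 = 104
Selection 11: 104 + 16 = 120
Selection 12: 120 + 16 = 136
Selection 13: 136 + 16 = 152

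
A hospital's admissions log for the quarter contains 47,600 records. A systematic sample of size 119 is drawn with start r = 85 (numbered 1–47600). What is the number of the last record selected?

47285

k = 47600/119 = 400
119th selection = r + (119−1)·k = 85 + 118×400 = 85 + 47200 = 47285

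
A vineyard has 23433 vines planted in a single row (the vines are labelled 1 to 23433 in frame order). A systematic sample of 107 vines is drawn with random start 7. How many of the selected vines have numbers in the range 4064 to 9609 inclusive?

25

k = 23433/107 = 219
First selection ≥ 4064: 7 + ⌈(4064−7)/219⌉·219 = 7 + 19×219 = 4168
Last selection ≤ 9609: 7 + ⌊(9609−7)/219⌋·219 = 7 + 43×219 = 9424
Count = 43 − 19 + 1 = 25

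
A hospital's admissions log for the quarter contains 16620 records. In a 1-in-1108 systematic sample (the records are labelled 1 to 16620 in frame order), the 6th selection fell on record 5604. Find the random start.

k = 1108
r = 5604 − (6−1)×1108 = 5604 − 5540 = 64

64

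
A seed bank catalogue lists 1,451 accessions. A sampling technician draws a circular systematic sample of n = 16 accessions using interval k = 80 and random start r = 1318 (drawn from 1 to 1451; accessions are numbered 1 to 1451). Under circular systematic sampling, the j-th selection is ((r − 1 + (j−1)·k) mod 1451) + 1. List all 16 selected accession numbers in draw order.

Selection 1: 1318
Selection 2: 1318 + 80 = 1398
Selection 3: 1398 + 80 = 1478 → 1478 − 1451 = 27
Selection 4: 27 + 80 = 107
Selection 5: 107 + 80 = 187
Selection 6: 187 + 80 = 267
Selection 7: 267 + 80 = 347
Selection 8: 347 + 80 = 427
Selection 9: 427 + 80 = 507
Selection 10: 507 + 80 = 587
Selection 11: 587 + 80 = 667
Selection 12: 667 + 80 = 747
Selection 13: 747 + 80 = 827
Selection 14: 827 + 80 = 907
Selection 15: 907 + 80 = 987
Selection 16: 987 + 80 = 1067

1318, 1398, 27, 107, 187, 267, 347, 427, 507, 587, 667, 747, 827, 907, 987, 1067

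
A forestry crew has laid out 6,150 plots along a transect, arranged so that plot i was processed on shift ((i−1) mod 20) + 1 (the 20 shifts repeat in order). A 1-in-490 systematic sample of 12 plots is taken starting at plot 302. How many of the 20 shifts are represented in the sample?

2

Consecutive selections differ by k = 490, so their shift numbers differ by 490 mod 20 = 10.
gcd(490, 20) = 10, so the sample visits 20/10 = 2 distinct residues mod 20.
Start 302 is shift 2; the shifts hit are 2, 12.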